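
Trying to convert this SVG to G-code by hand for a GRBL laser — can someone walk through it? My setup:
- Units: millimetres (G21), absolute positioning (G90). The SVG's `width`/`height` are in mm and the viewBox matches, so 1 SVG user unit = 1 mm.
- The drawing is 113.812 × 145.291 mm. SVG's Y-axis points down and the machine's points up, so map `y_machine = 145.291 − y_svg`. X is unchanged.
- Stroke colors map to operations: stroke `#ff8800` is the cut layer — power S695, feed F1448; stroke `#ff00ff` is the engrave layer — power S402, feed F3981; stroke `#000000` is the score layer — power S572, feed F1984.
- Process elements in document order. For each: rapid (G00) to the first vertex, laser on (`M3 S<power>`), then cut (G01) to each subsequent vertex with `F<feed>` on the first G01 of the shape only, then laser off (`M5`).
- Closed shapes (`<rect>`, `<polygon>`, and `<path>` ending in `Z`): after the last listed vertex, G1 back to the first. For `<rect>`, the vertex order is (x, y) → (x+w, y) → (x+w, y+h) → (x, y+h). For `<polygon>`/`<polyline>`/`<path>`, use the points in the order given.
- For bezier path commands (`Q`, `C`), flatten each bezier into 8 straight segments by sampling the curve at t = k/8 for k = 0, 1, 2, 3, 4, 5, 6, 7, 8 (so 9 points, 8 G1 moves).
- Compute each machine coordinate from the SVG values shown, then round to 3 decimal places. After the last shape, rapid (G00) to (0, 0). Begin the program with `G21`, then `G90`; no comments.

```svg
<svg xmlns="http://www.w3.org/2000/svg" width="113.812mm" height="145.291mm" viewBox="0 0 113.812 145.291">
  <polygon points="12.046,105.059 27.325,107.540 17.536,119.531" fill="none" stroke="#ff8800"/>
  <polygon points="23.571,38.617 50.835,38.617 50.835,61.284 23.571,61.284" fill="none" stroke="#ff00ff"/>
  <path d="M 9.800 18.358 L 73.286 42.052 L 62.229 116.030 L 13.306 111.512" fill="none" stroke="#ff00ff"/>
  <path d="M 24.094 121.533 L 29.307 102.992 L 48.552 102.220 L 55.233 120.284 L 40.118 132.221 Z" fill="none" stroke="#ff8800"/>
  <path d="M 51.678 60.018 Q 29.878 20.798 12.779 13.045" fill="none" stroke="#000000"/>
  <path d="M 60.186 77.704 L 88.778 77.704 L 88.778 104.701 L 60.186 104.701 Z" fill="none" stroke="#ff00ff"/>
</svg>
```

1 u = 1 mm; y_m = 145.291 − y.

[1] `<polygon>` regular polygon, #ff8800→cut S695 F1448: (12.046,40.232) → (27.325,37.751) → (17.536,25.760) → (12.046,40.232) (closed)

[2] `<polygon>` rectangle, #ff00ff→engrave S402 F3981: (23.571,106.674) → (50.835,106.674) → (50.835,84.007) → (23.571,84.007) → (23.571,106.674) (closed)

[3] `<path>` open polyline, #ff00ff→engrave S402 F3981: (9.800,126.933) → (73.286,103.239) → (62.229,29.261) → (13.306,33.779)

[4] `<path>` regular polygon, #ff8800→cut S695 F1448: (24.094,23.758) → (29.307,42.299) → (48.552,43.071) → (55.233,25.007) → (40.118,13.070) → (24.094,23.758) (closed)

[5] `<path>` quadratic bezier, #000000→score S572 F1984: (51.678,85.273) → (46.301,94.586) → (41.072,102.916) → (35.989,110.263) → (31.053,116.626) → (26.264,122.006) → (21.622,126.403) → (17.127,129.816) → (12.779,132.246)

[6] `<path>` rectangle, #ff00ff→engrave S402 F3981: (60.186,67.587) → (88.778,67.587) → (88.778,40.590) → (60.186,40.590) → (60.186,67.587) (closed)

G21
G90
G00 X12.046 Y40.232
M3 S695
G01 X27.325 Y37.751 F1448
G01 X17.536 Y25.760
G01 X12.046 Y40.232
M5
G00 X23.571 Y106.674
M3 S402
G01 X50.835 Y106.674 F3981
G01 X50.835 Y84.007
G01 X23.571 Y84.007
G01 X23.571 Y106.674
M5
G00 X9.800 Y126.933
M3 S402
G01 X73.286 Y103.239 F3981
G01 X62.229 Y29.261
G01 X13.306 Y33.779
M5
G00 X24.094 Y23.758
M3 S695
G01 X29.307 Y42.299 F1448
G01 X48.552 Y43.071
G01 X55.233 Y25.007
G01 X40.118 Y13.070
G01 X24.094 Y23.758
M5
G00 X51.678 Y85.273
M3 S572
G01 X46.301 Y94.586 F1984
G01 X41.072 Y102.916
G01 X35.989 Y110.263
G01 X31.053 Y116.626
G01 X26.264 Y122.006
G01 X21.622 Y126.403
G01 X17.127 Y129.816
G01 X12.779 Y132.246
M5
G00 X60.186 Y67.587
M3 S402
G01 X88.778 Y67.587 F3981
G01 X88.778 Y40.590
G01 X60.186 Y40.590
G01 X60.186 Y67.587
M5
G00 X0.000 Y0.000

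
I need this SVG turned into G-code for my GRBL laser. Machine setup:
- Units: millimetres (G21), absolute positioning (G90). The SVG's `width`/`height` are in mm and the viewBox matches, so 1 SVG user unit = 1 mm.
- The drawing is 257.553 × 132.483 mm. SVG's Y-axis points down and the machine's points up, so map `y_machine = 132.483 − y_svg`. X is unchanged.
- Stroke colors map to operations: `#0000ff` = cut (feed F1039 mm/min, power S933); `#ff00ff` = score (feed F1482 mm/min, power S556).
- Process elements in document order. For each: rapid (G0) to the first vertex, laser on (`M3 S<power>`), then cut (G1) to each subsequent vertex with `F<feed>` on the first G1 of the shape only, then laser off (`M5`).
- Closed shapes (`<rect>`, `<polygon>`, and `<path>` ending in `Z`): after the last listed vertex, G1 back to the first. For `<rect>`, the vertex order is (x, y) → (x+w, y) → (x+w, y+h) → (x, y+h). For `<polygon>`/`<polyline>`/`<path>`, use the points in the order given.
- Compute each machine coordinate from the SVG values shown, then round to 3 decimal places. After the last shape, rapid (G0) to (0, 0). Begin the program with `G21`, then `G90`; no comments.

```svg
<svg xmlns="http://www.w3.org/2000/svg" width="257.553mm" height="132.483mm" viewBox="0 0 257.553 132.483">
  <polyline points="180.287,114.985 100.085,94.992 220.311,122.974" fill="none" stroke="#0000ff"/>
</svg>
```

G21
G90
G0 X180.287 Y17.498
M3 S933
G1 X100.085 Y37.491 F1039
G1 X220.311 Y9.509
M5
G0 X0.000 Y0.000

1 u = 1 mm; y_m = 132.483 − y.

[1] `<polyline>` open polyline, #0000ff→cut S933 F1039: (180.287,17.498) → (100.085,37.491) → (220.311,9.509)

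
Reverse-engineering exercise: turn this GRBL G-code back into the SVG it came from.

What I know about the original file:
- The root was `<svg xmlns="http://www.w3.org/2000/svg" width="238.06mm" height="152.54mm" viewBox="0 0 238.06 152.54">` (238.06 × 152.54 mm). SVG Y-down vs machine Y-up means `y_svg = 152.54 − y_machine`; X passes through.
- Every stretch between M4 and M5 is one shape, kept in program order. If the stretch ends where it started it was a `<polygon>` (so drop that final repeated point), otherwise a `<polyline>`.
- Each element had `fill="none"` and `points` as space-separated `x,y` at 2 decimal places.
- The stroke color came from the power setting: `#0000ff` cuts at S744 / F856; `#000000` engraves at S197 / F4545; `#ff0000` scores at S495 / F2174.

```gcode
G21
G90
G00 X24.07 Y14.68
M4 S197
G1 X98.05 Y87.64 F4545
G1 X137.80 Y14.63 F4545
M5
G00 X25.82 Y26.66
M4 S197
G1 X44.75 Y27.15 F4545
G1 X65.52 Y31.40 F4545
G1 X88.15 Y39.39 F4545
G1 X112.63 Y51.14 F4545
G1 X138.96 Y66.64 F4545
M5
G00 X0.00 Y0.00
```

Machine Y-up, SVG Y-down with viewBox height 152.54, so y_svg = 152.54 − y_machine; X carries over. Every run uses S197, so all elements get stroke `#000000` (engrave).

Run 1: The run is open, so emit a `<polyline>` with points (Y-flipped): 24.07,137.86 98.05,64.90 137.80,137.91.

Run 2: The run is open, so emit a `<polyline>` with points (Y-flipped): 25.82,125.88 44.75,125.39 65.52,121.14 88.15,113.15 112.63,101.40 138.96,85.90.

<svg xmlns="http://www.w3.org/2000/svg" width="238.06mm" height="152.54mm" viewBox="0 0 238.06 152.54">
  <polyline points="24.07,137.86 98.05,64.90 137.80,137.91" fill="none" stroke="#000000"/>
  <polyline points="25.82,125.88 44.75,125.39 65.52,121.14 88.15,113.15 112.63,101.40 138.96,85.90" fill="none" stroke="#000000"/>
</svg>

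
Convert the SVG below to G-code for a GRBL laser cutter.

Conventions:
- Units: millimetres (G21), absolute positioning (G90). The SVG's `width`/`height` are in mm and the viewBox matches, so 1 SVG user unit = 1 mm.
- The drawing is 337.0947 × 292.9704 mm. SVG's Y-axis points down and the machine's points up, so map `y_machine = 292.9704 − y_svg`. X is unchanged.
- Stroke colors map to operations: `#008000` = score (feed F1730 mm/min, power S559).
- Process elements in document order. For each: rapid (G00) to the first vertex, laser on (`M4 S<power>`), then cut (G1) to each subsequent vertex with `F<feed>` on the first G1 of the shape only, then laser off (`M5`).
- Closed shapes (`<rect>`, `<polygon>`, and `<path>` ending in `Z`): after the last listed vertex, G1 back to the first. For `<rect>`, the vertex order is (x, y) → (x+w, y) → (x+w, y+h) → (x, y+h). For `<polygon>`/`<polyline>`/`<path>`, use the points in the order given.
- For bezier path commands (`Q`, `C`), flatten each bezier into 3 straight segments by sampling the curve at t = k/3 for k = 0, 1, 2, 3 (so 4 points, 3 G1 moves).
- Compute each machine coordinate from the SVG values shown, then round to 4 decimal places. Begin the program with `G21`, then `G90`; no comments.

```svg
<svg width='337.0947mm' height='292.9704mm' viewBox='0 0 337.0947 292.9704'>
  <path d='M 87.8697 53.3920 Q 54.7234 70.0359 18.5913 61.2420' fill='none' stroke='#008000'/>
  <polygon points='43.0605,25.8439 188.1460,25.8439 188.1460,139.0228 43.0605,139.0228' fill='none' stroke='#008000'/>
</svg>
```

G21
G90
G00 X87.8697 Y239.5784
M4 S559
G1 X65.4404 Y231.3089 F1730
G1 X42.3476 Y228.6922
G1 X18.5913 Y231.7284
M5
G00 X43.0605 Y267.1265
M4 S559
G1 X188.1460 Y267.1265 F1730
G1 X188.1460 Y153.9476
G1 X43.0605 Y153.9476
G1 X43.0605 Y267.1265
M5

1 u = 1 mm; y_m = 292.9704 − y.

[1] `<path>` quadratic bezier, #008000→score S559 F1730: (87.8697,239.5784) → (65.4404,231.3089) → (42.3476,228.6922) → (18.5913,231.7284)

[2] `<polygon>` rectangle, #008000→score S559 F1730: (43.0605,267.1265) → (188.1460,267.1265) → (188.1460,153.9476) → (43.0605,153.9476) → (43.0605,267.1265) (closed)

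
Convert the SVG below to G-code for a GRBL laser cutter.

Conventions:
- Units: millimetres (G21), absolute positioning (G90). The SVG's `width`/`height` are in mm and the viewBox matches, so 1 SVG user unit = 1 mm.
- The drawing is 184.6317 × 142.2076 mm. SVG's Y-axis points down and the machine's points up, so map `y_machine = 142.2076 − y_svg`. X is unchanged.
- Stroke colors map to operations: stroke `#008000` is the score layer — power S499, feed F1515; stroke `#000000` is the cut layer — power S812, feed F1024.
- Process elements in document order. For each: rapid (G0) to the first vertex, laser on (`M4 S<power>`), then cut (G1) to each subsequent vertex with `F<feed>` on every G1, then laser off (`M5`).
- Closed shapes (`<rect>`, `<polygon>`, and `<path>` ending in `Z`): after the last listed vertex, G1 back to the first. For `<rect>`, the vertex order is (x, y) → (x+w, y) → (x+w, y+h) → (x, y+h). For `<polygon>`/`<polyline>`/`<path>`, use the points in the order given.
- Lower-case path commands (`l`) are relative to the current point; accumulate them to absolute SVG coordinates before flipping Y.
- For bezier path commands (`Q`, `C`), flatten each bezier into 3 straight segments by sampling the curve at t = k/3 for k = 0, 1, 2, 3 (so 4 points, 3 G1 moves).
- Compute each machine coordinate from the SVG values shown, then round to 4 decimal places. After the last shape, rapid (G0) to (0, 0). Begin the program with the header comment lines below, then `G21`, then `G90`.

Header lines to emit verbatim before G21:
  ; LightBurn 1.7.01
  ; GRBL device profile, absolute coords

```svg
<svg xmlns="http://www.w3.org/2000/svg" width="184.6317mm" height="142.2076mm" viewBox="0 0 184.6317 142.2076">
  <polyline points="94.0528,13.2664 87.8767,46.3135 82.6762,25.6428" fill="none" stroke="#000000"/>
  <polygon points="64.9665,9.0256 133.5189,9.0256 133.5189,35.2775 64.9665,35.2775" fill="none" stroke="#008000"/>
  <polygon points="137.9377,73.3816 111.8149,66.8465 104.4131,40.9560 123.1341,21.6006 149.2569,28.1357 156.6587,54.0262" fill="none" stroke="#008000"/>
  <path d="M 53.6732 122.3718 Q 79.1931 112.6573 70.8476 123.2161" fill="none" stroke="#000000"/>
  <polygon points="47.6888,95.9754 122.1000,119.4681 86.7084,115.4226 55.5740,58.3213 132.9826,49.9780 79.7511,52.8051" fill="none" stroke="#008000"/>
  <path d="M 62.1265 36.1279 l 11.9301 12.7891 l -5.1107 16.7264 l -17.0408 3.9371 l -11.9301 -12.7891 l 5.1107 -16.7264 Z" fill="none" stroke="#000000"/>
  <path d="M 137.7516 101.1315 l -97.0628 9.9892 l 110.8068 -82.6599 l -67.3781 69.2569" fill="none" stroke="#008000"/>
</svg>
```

Since the viewBox matches the mm dimensions, user units are millimetres directly. The only transform is the Y-flip y_m = 142.2076 − y_svg.

Shape 1 is a open polyline drawn with `<polyline>`. Its stroke #000000 means cut at S812, F1024. After flipping Y the toolpath is (94.0528,128.9412) → (87.8767,95.8941) → (82.6762,116.5648).

Shape 2 is a rectangle drawn with `<polygon>`. Its stroke #008000 means score at S499, F1515. After flipping Y the toolpath is (64.9665,133.1820) → (133.5189,133.1820) → (133.5189,106.9301) → (64.9665,106.9301) → (64.9665,133.1820), returning to the start.

Shape 3 is a regular polygon drawn with `<polygon>`. Its stroke #008000 means score at S499, F1515. After flipping Y the toolpath is (137.9377,68.8260) → (111.8149,75.3611) → (104.4131,101.2516) → (123.1341,120.6070) → (149.2569,114.0719) → (156.6587,88.1814) → (137.9377,68.8260), returning to the start.

Shape 4 is a quadratic bezier drawn with `<path>`. Its stroke #000000 means cut at S812, F1024. After flipping Y the toolpath is (53.6732,19.8358) → (66.9236,24.0595) → (72.6484,23.7781) → (70.8476,18.9915).

Shape 5 is a closed polygon drawn with `<polygon>`. Its stroke #008000 means score at S499, F1515. After flipping Y the toolpath is (47.6888,46.2322) → (122.1000,22.7395) → (86.7084,26.7850) → (55.5740,83.8863) → (132.9826,92.2296) → (79.7511,89.4025) → (47.6888,46.2322), returning to the start.

Shape 6 is a regular polygon drawn with `<path>`. Its stroke #000000 means cut at S812, F1024. After flipping Y the toolpath is (62.1265,106.0797) → (74.0566,93.2906) → (68.9459,76.5642) → (51.9051,72.6271) → (39.9750,85.4162) → (45.0857,102.1426) → (62.1265,106.0797), returning to the start.

Shape 7 is a open polyline drawn with `<path>`. Its stroke #008000 means score at S499, F1515. After flipping Y the toolpath is (137.7516,41.0761) → (40.6888,31.0869) → (151.4956,113.7468) → (84.1175,44.4899).

; LightBurn 1.7.01
; GRBL device profile, absolute coords
G21
G90
G0 X94.0528 Y128.9412
M4 S812
G1 X87.8767 Y95.8941 F1024
G1 X82.6762 Y116.5648 F1024
M5
G0 X64.9665 Y133.1820
M4 S499
G1 X133.5189 Y133.1820 F1515
G1 X133.5189 Y106.9301 F1515
G1 X64.9665 Y106.9301 F1515
G1 X64.9665 Y133.1820 F1515
M5
G0 X137.9377 Y68.8260
M4 S499
G1 X111.8149 Y75.3611 F1515
G1 X104.4131 Y101.2516 F1515
G1 X123.1341 Y120.6070 F1515
G1 X149.2569 Y114.0719 F1515
G1 X156.6587 Y88.1814 F1515
G1 X137.9377 Y68.8260 F1515
M5
G0 X53.6732 Y19.8358
M4 S812
G1 X66.9236 Y24.0595 F1024
G1 X72.6484 Y23.7781 F1024
G1 X70.8476 Y18.9915 F1024
M5
G0 X47.6888 Y46.2322
M4 S499
G1 X122.1000 Y22.7395 F1515
G1 X86.7084 Y26.7850 F1515
G1 X55.5740 Y83.8863 F1515
G1 X132.9826 Y92.2296 F1515
G1 X79.7511 Y89.4025 F1515
G1 X47.6888 Y46.2322 F1515
M5
G0 X62.1265 Y106.0797
M4 S812
G1 X74.0566 Y93.2906 F1024
G1 X68.9459 Y76.5642 F1024
G1 X51.9051 Y72.6271 F1024
G1 X39.9750 Y85.4162 F1024
G1 X45.0857 Y102.1426 F1024
G1 X62.1265 Y106.0797 F1024
M5
G0 X137.7516 Y41.0761
M4 S499
G1 X40.6888 Y31.0869 F1515
G1 X151.4956 Y113.7468 F1515
G1 X84.1175 Y44.4899 F1515
M5
G0 X0.0000 Y0.0000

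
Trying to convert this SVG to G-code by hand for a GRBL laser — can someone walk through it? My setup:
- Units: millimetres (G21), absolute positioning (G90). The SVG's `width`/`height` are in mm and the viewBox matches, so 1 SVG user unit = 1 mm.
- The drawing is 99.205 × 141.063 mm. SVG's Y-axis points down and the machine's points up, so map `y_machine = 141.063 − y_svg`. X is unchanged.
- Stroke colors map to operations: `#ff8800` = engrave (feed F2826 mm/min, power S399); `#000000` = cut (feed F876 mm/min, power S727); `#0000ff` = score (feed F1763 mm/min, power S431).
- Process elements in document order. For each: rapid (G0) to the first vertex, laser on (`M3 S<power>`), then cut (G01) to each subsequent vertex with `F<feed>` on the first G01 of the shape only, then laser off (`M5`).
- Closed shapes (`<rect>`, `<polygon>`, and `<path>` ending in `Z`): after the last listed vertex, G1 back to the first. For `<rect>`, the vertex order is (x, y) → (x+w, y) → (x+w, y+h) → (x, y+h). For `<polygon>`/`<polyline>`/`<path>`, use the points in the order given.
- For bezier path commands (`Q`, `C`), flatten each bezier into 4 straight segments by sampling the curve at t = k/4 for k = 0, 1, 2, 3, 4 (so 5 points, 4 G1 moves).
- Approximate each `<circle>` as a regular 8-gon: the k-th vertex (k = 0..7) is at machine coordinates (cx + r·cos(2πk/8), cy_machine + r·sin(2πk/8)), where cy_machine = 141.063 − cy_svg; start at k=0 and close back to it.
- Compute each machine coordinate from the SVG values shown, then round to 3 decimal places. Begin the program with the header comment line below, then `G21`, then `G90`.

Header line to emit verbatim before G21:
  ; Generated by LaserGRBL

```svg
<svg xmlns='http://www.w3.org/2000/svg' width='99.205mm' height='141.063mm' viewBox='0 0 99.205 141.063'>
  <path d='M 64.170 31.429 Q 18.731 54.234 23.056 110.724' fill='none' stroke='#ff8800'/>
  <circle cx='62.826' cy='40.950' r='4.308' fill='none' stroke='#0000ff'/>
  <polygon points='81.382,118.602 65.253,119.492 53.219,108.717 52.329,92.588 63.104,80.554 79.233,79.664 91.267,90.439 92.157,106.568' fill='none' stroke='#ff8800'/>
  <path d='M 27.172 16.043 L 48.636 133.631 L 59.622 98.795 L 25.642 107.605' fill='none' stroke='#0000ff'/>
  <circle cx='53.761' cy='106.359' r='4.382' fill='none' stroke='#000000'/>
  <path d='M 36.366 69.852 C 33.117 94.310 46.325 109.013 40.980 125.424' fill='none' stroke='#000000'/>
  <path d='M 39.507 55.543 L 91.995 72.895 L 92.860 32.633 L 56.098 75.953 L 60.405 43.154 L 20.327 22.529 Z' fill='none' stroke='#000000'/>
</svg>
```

1 u = 1 mm; y_m = 141.063 − y.

[1] `<path>` quadratic bezier, #ff8800→engrave S399 F2826: (64.170,109.634) → (44.561,96.126) → (31.172,78.408) → (24.004,56.479) → (23.056,30.339)

[2] `<circle>` circle, #0000ff→score S431 F1763: (67.134,100.113) → (65.872,103.159) → (62.826,104.421) → (59.780,103.159) → (58.518,100.113) → (59.780,97.067) → (62.826,95.805) → (65.872,97.067) → (67.134,100.113) (closed)

[3] `<polygon>` regular polygon, #ff8800→engrave S399 F2826: (81.382,22.461) → (65.253,21.571) → (53.219,32.346) → (52.329,48.475) → (63.104,60.509) → (79.233,61.399) → (91.267,50.624) → (92.157,34.495) → (81.382,22.461) (closed)

[4] `<path>` open polyline, #0000ff→score S431 F1763: (27.172,125.020) → (48.636,7.432) → (59.622,42.268) → (25.642,33.458)

[5] `<circle>` circle, #000000→cut S727 F876: (58.143,34.704) → (56.860,37.803) → (53.761,39.086) → (50.662,37.803) → (49.379,34.704) → (50.662,31.605) → (53.761,30.322) → (56.860,31.605) → (58.143,34.704) (closed)

[6] `<path>` cubic bezier, #000000→cut S727 F876: (36.366,71.211) → (36.468,54.517) → (39.459,40.407) → (42.057,27.806) → (40.980,15.639)

[7] `<path>` closed polygon, #000000→cut S727 F876: (39.507,85.520) → (91.995,68.168) → (92.860,108.430) → (56.098,65.110) → (60.405,97.909) → (20.327,118.534) → (39.507,85.520) (closed)

; Generated by LaserGRBL
G21
G90
G0 X64.170 Y109.634
M3 S399
G01 X44.561 Y96.126 F2826
G01 X31.172 Y78.408
G01 X24.004 Y56.479
G01 X23.056 Y30.339
M5
G0 X67.134 Y100.113
M3 S431
G01 X65.872 Y103.159 F1763
G01 X62.826 Y104.421
G01 X59.780 Y103.159
G01 X58.518 Y100.113
G01 X59.780 Y97.067
G01 X62.826 Y95.805
G01 X65.872 Y97.067
G01 X67.134 Y100.113
M5
G0 X81.382 Y22.461
M3 S399
G01 X65.253 Y21.571 F2826
G01 X53.219 Y32.346
G01 X52.329 Y48.475
G01 X63.104 Y60.509
G01 X79.233 Y61.399
G01 X91.267 Y50.624
G01 X92.157 Y34.495
G01 X81.382 Y22.461
M5
G0 X27.172 Y125.020
M3 S431
G01 X48.636 Y7.432 F1763
G01 X59.622 Y42.268
G01 X25.642 Y33.458
M5
G0 X58.143 Y34.704
M3 S727
G01 X56.860 Y37.803 F876
G01 X53.761 Y39.086
G01 X50.662 Y37.803
G01 X49.379 Y34.704
G01 X50.662 Y31.605
G01 X53.761 Y30.322
G01 X56.860 Y31.605
G01 X58.143 Y34.704
M5
G0 X36.366 Y71.211
M3 S727
G01 X36.468 Y54.517 F876
G01 X39.459 Y40.407
G01 X42.057 Y27.806
G01 X40.980 Y15.639
M5
G0 X39.507 Y85.520
M3 S727
G01 X91.995 Y68.168 F876
G01 X92.860 Y108.430
G01 X56.098 Y65.110
G01 X60.405 Y97.909
G01 X20.327 Y118.534
G01 X39.507 Y85.520
M5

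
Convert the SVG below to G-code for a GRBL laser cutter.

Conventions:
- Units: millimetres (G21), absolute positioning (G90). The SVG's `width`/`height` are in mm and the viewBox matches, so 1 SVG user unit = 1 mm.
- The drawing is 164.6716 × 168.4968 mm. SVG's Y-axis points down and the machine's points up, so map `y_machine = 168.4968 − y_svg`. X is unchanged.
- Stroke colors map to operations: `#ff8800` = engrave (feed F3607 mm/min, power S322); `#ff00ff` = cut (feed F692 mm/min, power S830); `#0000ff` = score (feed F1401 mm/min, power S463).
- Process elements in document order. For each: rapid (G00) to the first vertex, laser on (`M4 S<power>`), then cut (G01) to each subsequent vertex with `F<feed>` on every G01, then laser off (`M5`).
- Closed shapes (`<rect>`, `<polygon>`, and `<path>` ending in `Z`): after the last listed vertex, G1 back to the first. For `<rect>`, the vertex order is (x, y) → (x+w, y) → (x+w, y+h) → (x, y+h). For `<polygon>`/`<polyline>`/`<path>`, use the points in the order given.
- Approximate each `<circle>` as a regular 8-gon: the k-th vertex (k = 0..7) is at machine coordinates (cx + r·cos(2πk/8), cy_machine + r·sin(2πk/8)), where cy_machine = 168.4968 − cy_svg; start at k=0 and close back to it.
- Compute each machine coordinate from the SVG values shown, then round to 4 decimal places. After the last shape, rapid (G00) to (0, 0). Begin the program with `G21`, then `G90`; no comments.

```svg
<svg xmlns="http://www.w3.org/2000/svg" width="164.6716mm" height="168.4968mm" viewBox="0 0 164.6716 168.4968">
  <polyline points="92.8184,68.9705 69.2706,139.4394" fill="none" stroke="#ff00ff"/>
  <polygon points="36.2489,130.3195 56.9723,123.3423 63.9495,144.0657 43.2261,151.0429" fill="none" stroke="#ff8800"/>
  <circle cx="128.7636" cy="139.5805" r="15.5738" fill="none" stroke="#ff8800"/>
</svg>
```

G21
G90
G00 X92.8184 Y99.5263
M4 S830
G01 X69.2706 Y29.0574 F692
M5
G00 X36.2489 Y38.1773
M4 S322
G01 X56.9723 Y45.1545 F3607
G01 X63.9495 Y24.4311 F3607
G01 X43.2261 Y17.4539 F3607
G01 X36.2489 Y38.1773 F3607
M5
G00 X144.3374 Y28.9163
M4 S322
G01 X139.7759 Y39.9286 F3607
G01 X128.7636 Y44.4901 F3607
G01 X117.7513 Y39.9286 F3607
G01 X113.1898 Y28.9163 F3607
G01 X117.7513 Y17.9040 F3607
G01 X128.7636 Y13.3425 F3607
G01 X139.7759 Y17.9040 F3607
G01 X144.3374 Y28.9163 F3607
M5
G00 X0.0000 Y0.0000

viewBox `0 0 164.6716 168.4968` with mm width/height → 1 unit = 1 mm. Flip: y_m = 168.4968 − y_svg.

**Shape 1** — `<polyline>` line segment, stroke `#ff00ff` → cut (S830, F692). Machine vertices: (92.8184,99.5263) → (69.2706,29.0574). Open path.

**Shape 2** — `<polygon>` regular polygon, stroke `#ff8800` → engrave (S322, F3607). Machine vertices: (36.2489,38.1773) → (56.9723,45.1545) → (63.9495,24.4311) → (43.2261,17.4539) → (36.2489,38.1773). Closed: final G1 returns to the first vertex.

**Shape 3** — `<circle>` circle, stroke `#ff8800` → engrave (S322, F3607). Machine vertices: (144.3374,28.9163) → (139.7759,39.9286) → (128.7636,44.4901) → (117.7513,39.9286) → (113.1898,28.9163) → (117.7513,17.9040) → (128.7636,13.3425) → (139.7759,17.9040) → (144.3374,28.9163). Closed: final G1 returns to the first vertex.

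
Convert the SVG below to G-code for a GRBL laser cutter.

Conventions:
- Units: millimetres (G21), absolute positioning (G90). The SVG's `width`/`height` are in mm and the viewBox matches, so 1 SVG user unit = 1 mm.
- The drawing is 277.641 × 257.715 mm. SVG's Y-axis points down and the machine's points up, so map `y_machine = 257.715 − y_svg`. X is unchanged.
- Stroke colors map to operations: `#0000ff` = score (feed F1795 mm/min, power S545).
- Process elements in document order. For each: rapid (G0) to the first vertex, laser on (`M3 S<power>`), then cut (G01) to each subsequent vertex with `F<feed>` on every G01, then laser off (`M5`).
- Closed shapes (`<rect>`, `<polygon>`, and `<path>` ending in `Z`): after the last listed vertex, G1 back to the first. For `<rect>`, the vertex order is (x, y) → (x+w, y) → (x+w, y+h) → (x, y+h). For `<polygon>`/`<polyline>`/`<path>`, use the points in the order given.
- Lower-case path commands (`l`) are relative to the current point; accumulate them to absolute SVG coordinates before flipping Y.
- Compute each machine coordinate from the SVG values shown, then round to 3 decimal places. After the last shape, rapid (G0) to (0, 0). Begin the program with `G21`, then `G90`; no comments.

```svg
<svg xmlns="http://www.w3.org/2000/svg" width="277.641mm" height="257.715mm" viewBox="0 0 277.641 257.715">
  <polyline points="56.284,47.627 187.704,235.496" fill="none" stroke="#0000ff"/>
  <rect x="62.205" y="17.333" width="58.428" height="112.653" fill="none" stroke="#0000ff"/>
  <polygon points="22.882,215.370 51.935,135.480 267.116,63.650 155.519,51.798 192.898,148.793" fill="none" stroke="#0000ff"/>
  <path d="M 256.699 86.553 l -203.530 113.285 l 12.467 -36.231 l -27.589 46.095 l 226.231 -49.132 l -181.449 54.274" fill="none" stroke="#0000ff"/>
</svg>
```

G21
G90
G0 X56.284 Y210.088
M3 S545
G01 X187.704 Y22.219 F1795
M5
G0 X62.205 Y240.382
M3 S545
G01 X120.633 Y240.382 F1795
G01 X120.633 Y127.729 F1795
G01 X62.205 Y127.729 F1795
G01 X62.205 Y240.382 F1795
M5
G0 X22.882 Y42.345
M3 S545
G01 X51.935 Y122.235 F1795
G01 X267.116 Y194.065 F1795
G01 X155.519 Y205.917 F1795
G01 X192.898 Y108.922 F1795
G01 X22.882 Y42.345 F1795
M5
G0 X256.699 Y171.162
M3 S545
G01 X53.169 Y57.877 F1795
G01 X65.636 Y94.108 F1795
G01 X38.047 Y48.013 F1795
G01 X264.278 Y97.145 F1795
G01 X82.829 Y42.871 F1795
M5
G0 X0.000 Y0.000

viewBox `0 0 277.641 257.715` with mm width/height → 1 unit = 1 mm. Flip: y_m = 257.715 − y_svg.

**Shape 1** — `<polyline>` line segment, stroke `#0000ff` → score (S545, F1795). Machine vertices: (56.284,210.088) → (187.704,22.219). Open path.

**Shape 2** — `<rect>` rectangle, stroke `#0000ff` → score (S545, F1795). Machine vertices: (62.205,240.382) → (120.633,240.382) → (120.633,127.729) → (62.205,127.729) → (62.205,240.382). Closed: final G1 returns to the first vertex.

**Shape 3** — `<polygon>` closed polygon, stroke `#0000ff` → score (S545, F1795). Machine vertices: (22.882,42.345) → (51.935,122.235) → (267.116,194.065) → (155.519,205.917) → (192.898,108.922) → (22.882,42.345). Closed: final G1 returns to the first vertex.

**Shape 4** — `<path>` open polyline, stroke `#0000ff` → score (S545, F1795). Machine vertices: (256.699,171.162) → (53.169,57.877) → (65.636,94.108) → (38.047,48.013) → (264.278,97.145) → (82.829,42.871). Open path.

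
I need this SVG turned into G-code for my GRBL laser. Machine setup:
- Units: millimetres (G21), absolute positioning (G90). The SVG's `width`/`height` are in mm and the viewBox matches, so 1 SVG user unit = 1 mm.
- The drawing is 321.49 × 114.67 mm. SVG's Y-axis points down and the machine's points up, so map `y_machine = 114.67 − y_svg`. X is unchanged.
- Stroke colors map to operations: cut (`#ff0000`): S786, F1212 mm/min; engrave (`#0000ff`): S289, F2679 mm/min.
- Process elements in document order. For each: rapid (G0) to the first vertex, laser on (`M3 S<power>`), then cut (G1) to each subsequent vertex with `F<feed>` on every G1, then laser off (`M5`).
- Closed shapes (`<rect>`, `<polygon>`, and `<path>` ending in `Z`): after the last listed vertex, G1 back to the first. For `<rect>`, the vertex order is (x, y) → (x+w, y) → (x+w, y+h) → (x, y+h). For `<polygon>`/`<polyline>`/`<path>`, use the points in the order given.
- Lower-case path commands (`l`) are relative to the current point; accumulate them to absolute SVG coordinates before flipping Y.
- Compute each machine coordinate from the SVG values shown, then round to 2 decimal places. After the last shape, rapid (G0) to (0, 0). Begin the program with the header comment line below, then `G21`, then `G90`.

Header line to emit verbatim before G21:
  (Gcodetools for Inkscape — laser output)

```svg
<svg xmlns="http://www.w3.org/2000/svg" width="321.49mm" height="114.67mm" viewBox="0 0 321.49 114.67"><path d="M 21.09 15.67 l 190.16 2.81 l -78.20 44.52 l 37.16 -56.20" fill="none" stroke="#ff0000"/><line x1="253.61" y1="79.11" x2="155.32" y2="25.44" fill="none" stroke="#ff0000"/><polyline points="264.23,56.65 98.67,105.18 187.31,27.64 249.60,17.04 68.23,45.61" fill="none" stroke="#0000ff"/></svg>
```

(Gcodetools for Inkscape — laser output)
G21
G90
G0 X21.09 Y99.00
M3 S786
G1 X211.25 Y96.19 F1212
G1 X133.05 Y51.67 F1212
G1 X170.21 Y107.87 F1212
M5
G0 X253.61 Y35.56
M3 S786
G1 X155.32 Y89.23 F1212
M5
G0 X264.23 Y58.02
M3 S289
G1 X98.67 Y9.49 F2679
G1 X187.31 Y87.03 F2679
G1 X249.60 Y97.63 F2679
G1 X68.23 Y69.06 F2679
M5
G0 X0.00 Y0.00

1 u = 1 mm; y_m = 114.67 − y.

[1] `<path>` open polyline, #ff0000→cut S786 F1212: (21.09,99.00) → (211.25,96.19) → (133.05,51.67) → (170.21,107.87)

[2] `<line>` line segment, #ff0000→cut S786 F1212: (253.61,35.56) → (155.32,89.23)

[3] `<polyline>` open polyline, #0000ff→engrave S289 F2679: (264.23,58.02) → (98.67,9.49) → (187.31,87.03) → (249.60,97.63) → (68.23,69.06)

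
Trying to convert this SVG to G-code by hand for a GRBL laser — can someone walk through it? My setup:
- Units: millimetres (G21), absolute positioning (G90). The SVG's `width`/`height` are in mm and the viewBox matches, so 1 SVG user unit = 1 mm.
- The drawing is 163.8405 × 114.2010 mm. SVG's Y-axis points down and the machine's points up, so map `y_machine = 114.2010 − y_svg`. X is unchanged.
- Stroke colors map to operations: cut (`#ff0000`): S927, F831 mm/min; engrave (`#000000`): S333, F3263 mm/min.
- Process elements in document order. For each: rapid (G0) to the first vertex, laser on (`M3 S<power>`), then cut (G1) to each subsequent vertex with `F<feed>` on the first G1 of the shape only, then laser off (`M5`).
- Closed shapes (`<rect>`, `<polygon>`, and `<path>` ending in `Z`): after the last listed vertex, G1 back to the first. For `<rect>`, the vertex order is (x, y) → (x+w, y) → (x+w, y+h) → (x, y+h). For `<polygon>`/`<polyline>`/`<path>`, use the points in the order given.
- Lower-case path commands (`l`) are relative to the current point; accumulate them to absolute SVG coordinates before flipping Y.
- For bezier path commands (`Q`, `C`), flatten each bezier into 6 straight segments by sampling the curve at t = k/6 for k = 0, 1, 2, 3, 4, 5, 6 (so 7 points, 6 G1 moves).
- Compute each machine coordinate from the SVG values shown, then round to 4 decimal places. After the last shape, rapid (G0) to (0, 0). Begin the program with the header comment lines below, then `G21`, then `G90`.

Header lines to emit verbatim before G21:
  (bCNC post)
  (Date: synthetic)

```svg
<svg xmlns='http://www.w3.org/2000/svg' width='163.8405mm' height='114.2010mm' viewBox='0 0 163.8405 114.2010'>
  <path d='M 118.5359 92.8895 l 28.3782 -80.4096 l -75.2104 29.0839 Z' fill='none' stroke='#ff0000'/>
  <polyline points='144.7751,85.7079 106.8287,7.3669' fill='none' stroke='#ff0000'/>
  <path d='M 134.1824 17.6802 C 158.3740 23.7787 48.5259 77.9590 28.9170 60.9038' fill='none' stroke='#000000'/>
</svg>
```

1 u = 1 mm; y_m = 114.2010 − y.

[1] `<path>` closed polygon, #ff0000→cut S927 F831: (118.5359,21.3115) → (146.9141,101.7211) → (71.7037,72.6372) → (118.5359,21.3115) (closed)

[2] `<polyline>` line segment, #ff0000→cut S927 F831: (144.7751,28.4931) → (106.8287,106.8341)

[3] `<path>` cubic bezier, #000000→engrave S333 F3263: (134.1824,96.5208) → (136.1466,90.0171) → (122.0007,78.8142) → (97.9749,66.2264) → (70.2990,55.5680) → (45.2031,50.1535) → (28.9170,53.2972)

(bCNC post)
(Date: synthetic)
G21
G90
G0 X118.5359 Y21.3115
M3 S927
G1 X146.9141 Y101.7211 F831
G1 X71.7037 Y72.6372
G1 X118.5359 Y21.3115
M5
G0 X144.7751 Y28.4931
M3 S927
G1 X106.8287 Y106.8341 F831
M5
G0 X134.1824 Y96.5208
M3 S333
G1 X136.1466 Y90.0171 F3263
G1 X122.0007 Y78.8142
G1 X97.9749 Y66.2264
G1 X70.2990 Y55.5680
G1 X45.2031 Y50.1535
G1 X28.9170 Y53.2972
M5
G0 X0.0000 Y0.0000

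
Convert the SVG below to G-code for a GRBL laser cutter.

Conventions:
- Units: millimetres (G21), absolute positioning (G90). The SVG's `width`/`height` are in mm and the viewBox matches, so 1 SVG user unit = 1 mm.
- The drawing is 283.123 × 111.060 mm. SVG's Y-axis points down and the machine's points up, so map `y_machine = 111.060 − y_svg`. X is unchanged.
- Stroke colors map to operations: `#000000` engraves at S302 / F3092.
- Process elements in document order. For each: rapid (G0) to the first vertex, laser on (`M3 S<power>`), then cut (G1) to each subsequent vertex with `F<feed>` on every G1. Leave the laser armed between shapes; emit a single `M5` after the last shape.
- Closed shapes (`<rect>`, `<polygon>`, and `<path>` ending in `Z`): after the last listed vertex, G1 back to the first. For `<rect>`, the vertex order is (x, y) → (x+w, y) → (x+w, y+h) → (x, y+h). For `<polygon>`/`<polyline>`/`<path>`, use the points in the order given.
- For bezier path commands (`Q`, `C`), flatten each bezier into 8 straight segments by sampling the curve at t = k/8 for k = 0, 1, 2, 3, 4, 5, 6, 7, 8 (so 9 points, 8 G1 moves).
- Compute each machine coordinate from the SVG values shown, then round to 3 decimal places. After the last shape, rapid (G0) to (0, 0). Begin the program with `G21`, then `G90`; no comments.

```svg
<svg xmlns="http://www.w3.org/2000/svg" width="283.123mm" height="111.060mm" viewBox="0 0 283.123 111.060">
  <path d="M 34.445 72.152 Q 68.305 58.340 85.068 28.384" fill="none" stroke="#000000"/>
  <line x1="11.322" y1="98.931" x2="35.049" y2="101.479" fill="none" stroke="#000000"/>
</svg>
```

1 u = 1 mm; y_m = 111.060 − y.

[1] `<path>` quadratic bezier, #000000→engrave S302 F3092: (34.445,38.908) → (42.643,42.613) → (50.306,46.823) → (57.436,51.537) → (64.031,56.756) → (70.091,62.479) → (75.618,68.707) → (80.610,75.439) → (85.068,82.676)

[2] `<line>` line segment, #000000→engrave S302 F3092: (11.322,12.129) → (35.049,9.581)

G21
G90
G0 X34.445 Y38.908
M3 S302
G1 X42.643 Y42.613 F3092
G1 X50.306 Y46.823 F3092
G1 X57.436 Y51.537 F3092
G1 X64.031 Y56.756 F3092
G1 X70.091 Y62.479 F3092
G1 X75.618 Y68.707 F3092
G1 X80.610 Y75.439 F3092
G1 X85.068 Y82.676 F3092
G0 X11.322 Y12.129
M3 S302
G1 X35.049 Y9.581 F3092
M5
G0 X0.000 Y0.000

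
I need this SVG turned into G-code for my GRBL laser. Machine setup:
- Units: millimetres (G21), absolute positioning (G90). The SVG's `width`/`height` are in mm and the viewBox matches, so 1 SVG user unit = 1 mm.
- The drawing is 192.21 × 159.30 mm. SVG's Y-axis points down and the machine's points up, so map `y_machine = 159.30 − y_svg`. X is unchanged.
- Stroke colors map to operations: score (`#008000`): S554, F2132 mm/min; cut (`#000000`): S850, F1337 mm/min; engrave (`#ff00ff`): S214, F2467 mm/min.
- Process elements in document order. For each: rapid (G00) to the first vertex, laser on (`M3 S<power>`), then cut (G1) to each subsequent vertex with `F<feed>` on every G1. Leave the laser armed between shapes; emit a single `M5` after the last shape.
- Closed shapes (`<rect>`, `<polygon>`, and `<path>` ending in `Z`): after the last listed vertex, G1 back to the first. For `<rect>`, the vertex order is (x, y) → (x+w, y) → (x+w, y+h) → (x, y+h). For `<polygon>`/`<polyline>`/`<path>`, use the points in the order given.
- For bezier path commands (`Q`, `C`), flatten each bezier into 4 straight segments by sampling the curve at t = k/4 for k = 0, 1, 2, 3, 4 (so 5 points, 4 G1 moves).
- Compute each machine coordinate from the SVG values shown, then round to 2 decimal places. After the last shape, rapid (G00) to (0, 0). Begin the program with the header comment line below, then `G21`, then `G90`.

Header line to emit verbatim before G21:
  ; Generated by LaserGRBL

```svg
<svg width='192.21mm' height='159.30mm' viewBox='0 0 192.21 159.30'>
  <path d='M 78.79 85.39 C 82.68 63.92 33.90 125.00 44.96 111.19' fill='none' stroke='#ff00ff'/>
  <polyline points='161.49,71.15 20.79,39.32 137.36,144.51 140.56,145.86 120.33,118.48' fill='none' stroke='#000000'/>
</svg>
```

; Generated by LaserGRBL
G21
G90
G00 X78.79 Y73.91
M3 S214
G1 X73.59 Y76.99 F2467
G1 X59.19 Y63.88 F2467
G1 X46.13 Y49.33 F2467
G1 X44.96 Y48.11 F2467
G00 X161.49 Y88.15
M3 S850
G1 X20.79 Y119.98 F1337
G1 X137.36 Y14.79 F1337
G1 X140.56 Y13.44 F1337
G1 X120.33 Y40.82 F1337
M5
G00 X0.00 Y0.00

Since the viewBox matches the mm dimensions, user units are millimetres directly. The only transform is the Y-flip y_m = 159.30 − y_svg.

Shape 1 is a cubic bezier drawn with `<path>`. Its stroke #ff00ff means engrave at S214, F2467. After flipping Y the toolpath is (78.79,73.91) → (73.59,76.99) → (59.19,63.88) → (46.13,49.33) → (44.96,48.11).

Shape 2 is a open polyline drawn with `<polyline>`. Its stroke #000000 means cut at S850, F1337. After flipping Y the toolpath is (161.49,88.15) → (20.79,119.98) → (137.36,14.79) → (140.56,13.44) → (120.33,40.82).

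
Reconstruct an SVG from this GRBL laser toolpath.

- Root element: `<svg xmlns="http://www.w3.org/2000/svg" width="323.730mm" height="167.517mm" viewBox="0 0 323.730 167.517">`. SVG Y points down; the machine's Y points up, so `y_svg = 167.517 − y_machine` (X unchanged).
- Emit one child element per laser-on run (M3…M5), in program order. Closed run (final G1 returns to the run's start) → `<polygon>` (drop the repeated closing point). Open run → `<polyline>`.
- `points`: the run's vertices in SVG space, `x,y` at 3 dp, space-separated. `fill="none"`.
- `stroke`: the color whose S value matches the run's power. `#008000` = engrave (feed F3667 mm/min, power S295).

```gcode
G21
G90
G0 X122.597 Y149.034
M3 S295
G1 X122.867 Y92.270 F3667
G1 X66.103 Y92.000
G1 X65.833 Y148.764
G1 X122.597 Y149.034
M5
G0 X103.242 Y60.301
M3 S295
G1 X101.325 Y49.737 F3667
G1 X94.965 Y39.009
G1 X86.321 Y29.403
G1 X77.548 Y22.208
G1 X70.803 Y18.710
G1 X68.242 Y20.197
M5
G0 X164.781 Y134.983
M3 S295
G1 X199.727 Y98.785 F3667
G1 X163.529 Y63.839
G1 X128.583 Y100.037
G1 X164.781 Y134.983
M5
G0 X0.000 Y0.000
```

Machine Y-up, SVG Y-down with viewBox height 167.517, so y_svg = 167.517 − y_machine; X carries over. Every run uses S295, so all elements get stroke `#008000` (engrave).

Run 1: The run returns to its start, so emit a `<polygon>` with points (Y-flipped): 122.597,18.483 122.867,75.247 66.103,75.517 65.833,18.753.

Run 2: The run is open, so emit a `<polyline>` with points (Y-flipped): 103.242,107.216 101.325,117.780 94.965,128.508 86.321,138.114 77.548,145.309 70.803,148.807 68.242,147.320.

Run 3: The run returns to its start, so emit a `<polygon>` with points (Y-flipped): 164.781,32.534 199.727,68.732 163.529,103.678 128.583,67.480.

<svg xmlns="http://www.w3.org/2000/svg" width="323.730mm" height="167.517mm" viewBox="0 0 323.730 167.517">
  <polygon points="122.597,18.483 122.867,75.247 66.103,75.517 65.833,18.753" fill="none" stroke="#008000"/>
  <polyline points="103.242,107.216 101.325,117.780 94.965,128.508 86.321,138.114 77.548,145.309 70.803,148.807 68.242,147.320" fill="none" stroke="#008000"/>
  <polygon points="164.781,32.534 199.727,68.732 163.529,103.678 128.583,67.480" fill="none" stroke="#008000"/>
</svg>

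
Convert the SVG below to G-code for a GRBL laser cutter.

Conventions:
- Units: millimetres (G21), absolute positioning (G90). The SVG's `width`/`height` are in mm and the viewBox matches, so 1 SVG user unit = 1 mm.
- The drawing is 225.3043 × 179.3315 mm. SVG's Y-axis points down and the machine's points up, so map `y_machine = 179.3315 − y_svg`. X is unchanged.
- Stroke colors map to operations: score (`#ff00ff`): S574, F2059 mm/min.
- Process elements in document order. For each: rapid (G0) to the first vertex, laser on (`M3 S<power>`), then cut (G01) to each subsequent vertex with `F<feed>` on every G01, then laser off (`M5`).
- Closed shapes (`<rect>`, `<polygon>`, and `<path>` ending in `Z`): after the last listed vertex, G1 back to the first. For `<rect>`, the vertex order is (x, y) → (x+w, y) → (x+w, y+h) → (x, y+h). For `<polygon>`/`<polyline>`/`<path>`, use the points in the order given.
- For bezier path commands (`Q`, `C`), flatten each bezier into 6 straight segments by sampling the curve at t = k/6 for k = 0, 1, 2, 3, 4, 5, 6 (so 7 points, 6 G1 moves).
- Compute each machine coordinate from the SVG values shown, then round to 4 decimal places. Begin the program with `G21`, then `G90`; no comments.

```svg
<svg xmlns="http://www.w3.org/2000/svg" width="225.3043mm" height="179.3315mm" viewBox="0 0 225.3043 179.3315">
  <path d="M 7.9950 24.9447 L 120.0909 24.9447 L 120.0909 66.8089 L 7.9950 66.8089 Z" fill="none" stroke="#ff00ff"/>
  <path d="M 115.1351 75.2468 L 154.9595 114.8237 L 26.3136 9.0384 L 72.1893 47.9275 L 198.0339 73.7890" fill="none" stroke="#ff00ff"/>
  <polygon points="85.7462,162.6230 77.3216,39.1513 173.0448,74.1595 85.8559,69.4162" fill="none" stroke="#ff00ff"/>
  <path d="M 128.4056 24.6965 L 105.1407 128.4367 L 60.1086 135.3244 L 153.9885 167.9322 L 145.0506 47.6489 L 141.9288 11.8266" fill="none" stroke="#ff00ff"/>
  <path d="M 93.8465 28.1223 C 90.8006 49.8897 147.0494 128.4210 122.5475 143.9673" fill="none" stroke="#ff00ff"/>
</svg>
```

viewBox `0 0 225.3043 179.3315` with mm width/height → 1 unit = 1 mm. Flip: y_m = 179.3315 − y_svg.

**Shape 1** — `<path>` rectangle, stroke `#ff00ff` → score (S574, F2059). Machine vertices: (7.9950,154.3868) → (120.0909,154.3868) → (120.0909,112.5226) → (7.9950,112.5226) → (7.9950,154.3868). Closed: final G1 returns to the first vertex.

**Shape 2** — `<path>` open polyline, stroke `#ff00ff` → score (S574, F2059). Machine vertices: (115.1351,104.0847) → (154.9595,64.5078) → (26.3136,170.2931) → (72.1893,131.4040) → (198.0339,105.5425). Open path.

**Shape 3** — `<polygon>` closed polygon, stroke `#ff00ff` → score (S574, F2059). Machine vertices: (85.7462,16.7085) → (77.3216,140.1802) → (173.0448,105.1720) → (85.8559,109.9153) → (85.7462,16.7085). Closed: final G1 returns to the first vertex.

**Shape 4** — `<path>` open polyline, stroke `#ff00ff` → score (S574, F2059). Machine vertices: (128.4056,154.6350) → (105.1407,50.8948) → (60.1086,44.0071) → (153.9885,11.3993) → (145.0506,131.6826) → (141.9288,167.5049). Open path.

**Shape 5** — `<path>` cubic bezier, stroke `#ff00ff` → score (S574, F2059). Control points (SVG): P0=(93.8465,28.1223), P1=(90.8006,49.8897), P2=(147.0494,128.4210), P3=(122.5475,143.9673); sampled at t=k/6. Machine vertices: (93.8465,151.2092) → (96.6164,136.1496) → (105.3786,114.9556) → (116.2430,90.9538) → (125.3194,67.4704) → (128.7176,47.8317) → (122.5475,35.3642). Open path.

G21
G90
G0 X7.9950 Y154.3868
M3 S574
G01 X120.0909 Y154.3868 F2059
G01 X120.0909 Y112.5226 F2059
G01 X7.9950 Y112.5226 F2059
G01 X7.9950 Y154.3868 F2059
M5
G0 X115.1351 Y104.0847
M3 S574
G01 X154.9595 Y64.5078 F2059
G01 X26.3136 Y170.2931 F2059
G01 X72.1893 Y131.4040 F2059
G01 X198.0339 Y105.5425 F2059
M5
G0 X85.7462 Y16.7085
M3 S574
G01 X77.3216 Y140.1802 F2059
G01 X173.0448 Y105.1720 F2059
G01 X85.8559 Y109.9153 F2059
G01 X85.7462 Y16.7085 F2059
M5
G0 X128.4056 Y154.6350
M3 S574
G01 X105.1407 Y50.8948 F2059
G01 X60.1086 Y44.0071 F2059
G01 X153.9885 Y11.3993 F2059
G01 X145.0506 Y131.6826 F2059
G01 X141.9288 Y167.5049 F2059
M5
G0 X93.8465 Y151.2092
M3 S574
G01 X96.6164 Y136.1496 F2059
G01 X105.3786 Y114.9556 F2059
G01 X116.2430 Y90.9538 F2059
G01 X125.3194 Y67.4704 F2059
G01 X128.7176 Y47.8317 F2059
G01 X122.5475 Y35.3642 F2059
M5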